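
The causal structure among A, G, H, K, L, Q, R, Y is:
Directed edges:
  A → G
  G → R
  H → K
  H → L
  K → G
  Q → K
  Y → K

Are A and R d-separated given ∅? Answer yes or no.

No — A and R are d-connected given ∅.

Bayes-Ball from A | ∅ reaches {G,R}.
R ∈ reach(A|∅) ⇒ A ⊥̸ R | ∅.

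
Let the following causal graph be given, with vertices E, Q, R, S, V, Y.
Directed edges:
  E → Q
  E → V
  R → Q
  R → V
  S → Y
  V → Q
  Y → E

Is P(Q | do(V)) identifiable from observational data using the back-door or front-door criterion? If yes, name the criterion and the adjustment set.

P(Q|do(V)): backdoor, adjust for {E, R}.

desc(V)\{V}={Q}; candidates ⊆ {E,R,S,Y}.
size 0: {}; under {} V still reaches {E,Q,R,S,Y} ∋ Q.
size 1: {E}, {R}, {S} …(+1); under {E} V still reaches {Q,R} ∋ Q.
{E,R}: V⊥Q given {E,R} in G with V→· removed — back-door holds.
P(Q|do(V)) = Σ_{E,R} P(Q|V,E,R)·P(E,R).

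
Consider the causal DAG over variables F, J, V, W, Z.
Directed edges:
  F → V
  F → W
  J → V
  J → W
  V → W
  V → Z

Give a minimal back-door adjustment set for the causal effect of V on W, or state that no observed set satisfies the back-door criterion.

desc(V)\{V}={W,Z}; candidates ⊆ {F,J}.
size 0: {}; under {} V still reaches {F,J,W} ∋ W.
size 1: {F}, {J}; under {F} V still reaches {J,W} ∋ W.
{F,J}: V⊥W given {F,J} in G with V→· removed — back-door holds.

V→W: minimal back-door set {F, J}.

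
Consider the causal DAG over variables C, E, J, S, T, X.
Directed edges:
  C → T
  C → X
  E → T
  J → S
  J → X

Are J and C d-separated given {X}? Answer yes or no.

Bayes-Ball from J | {X} reaches {C,S,T}.
C ∈ reach(J|{X}) ⇒ J ⊥̸ C | {X}.

No — J and C are d-connected given {X}.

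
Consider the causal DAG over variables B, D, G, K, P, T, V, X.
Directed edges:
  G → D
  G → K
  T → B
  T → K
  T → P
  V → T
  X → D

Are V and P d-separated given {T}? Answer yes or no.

Yes — V ⊥ P | {T}.

Bayes-Ball from V | {T} reaches ∅.
P ∉ reach(V|{T}) ⇒ V ⊥ P | {T}.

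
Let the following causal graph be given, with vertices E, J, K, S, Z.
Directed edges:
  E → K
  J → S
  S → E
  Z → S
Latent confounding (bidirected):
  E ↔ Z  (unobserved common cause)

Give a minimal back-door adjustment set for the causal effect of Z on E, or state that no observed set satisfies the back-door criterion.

Z→E: no observed back-door set.

desc(Z)\{Z}={E,K,S}; candidates ⊆ {J}.
Z↔E: latent back-door arc(s) into Z.
size 0: {}; under {} Z still reaches {E,K} ∋ E.
size 1: {J}; under {J} Z still reaches {E,K} ∋ E.
Z↔E cannot be blocked by any observed set — no back-door set.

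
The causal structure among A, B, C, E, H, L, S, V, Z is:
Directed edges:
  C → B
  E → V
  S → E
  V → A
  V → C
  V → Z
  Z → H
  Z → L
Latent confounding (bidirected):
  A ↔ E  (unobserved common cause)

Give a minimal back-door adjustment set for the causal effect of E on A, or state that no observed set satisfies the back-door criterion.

desc(E)\{E}={A,B,C,H,L,V,Z}; candidates ⊆ {S}.
E↔A: latent back-door arc(s) into E.
size 0: {}; under {} E still reaches {A,S} ∋ A.
size 1: {S}; under {S} E still reaches {A} ∋ A.
E↔A cannot be blocked by any observed set — no back-door set.

E→A: no observed back-door set.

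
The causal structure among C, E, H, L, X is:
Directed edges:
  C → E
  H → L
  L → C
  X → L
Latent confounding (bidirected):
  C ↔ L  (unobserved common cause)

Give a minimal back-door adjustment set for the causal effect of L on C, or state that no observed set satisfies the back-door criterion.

L→C: no observed back-door set.

desc(L)\{L}={C,E}; candidates ⊆ {H,X}.
L↔C: latent back-door arc(s) into L.
size 0: {}; under {} L still reaches {C,E,H,X} ∋ C.
size 1: {H}, {X}; under {H} L still reaches {C,E,X} ∋ C.
size 2: {H,X}; under {H,X} L still reaches {C,E} ∋ C.
L↔C cannot be blocked by any observed set — no back-door set.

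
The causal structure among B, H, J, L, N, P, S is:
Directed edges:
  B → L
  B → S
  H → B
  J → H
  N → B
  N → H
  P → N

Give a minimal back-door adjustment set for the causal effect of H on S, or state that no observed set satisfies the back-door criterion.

desc(H)\{H}={B,L,S}; candidates ⊆ {J,N,P}.
size 0: {}; under {} H still reaches {B,J,L,N,P,S} ∋ S.
{N}: H⊥S given {N} in G with H→· removed — back-door holds.

H→S: minimal back-door set {N}.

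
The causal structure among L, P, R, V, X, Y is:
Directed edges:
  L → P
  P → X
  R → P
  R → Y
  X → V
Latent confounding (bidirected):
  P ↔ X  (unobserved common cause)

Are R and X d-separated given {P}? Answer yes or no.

Bayes-Ball from R | {P} reaches {L,V,X,Y}.
X ∈ reach(R|{P}) ⇒ R ⊥̸ X | {P}.

No — R and X are d-connected given {P}.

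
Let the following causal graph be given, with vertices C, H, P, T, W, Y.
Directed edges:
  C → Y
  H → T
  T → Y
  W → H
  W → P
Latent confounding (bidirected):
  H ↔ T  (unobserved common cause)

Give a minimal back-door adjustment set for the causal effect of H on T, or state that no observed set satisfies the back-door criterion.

desc(H)\{H}={T,Y}; candidates ⊆ {C,P,W}.
H↔T: latent back-door arc(s) into H.
size 0: {}; under {} H still reaches {P,T,W,Y} ∋ T.
size 1: {C}, {P}, {W}; under {C} H still reaches {P,T,W,Y} ∋ T.
size 2: {C,P}, {C,W}, {P,W}; under {C,P} H still reaches {T,W,Y} ∋ T.
H↔T cannot be blocked by any observed set — no back-door set.

H→T: no observed back-door set.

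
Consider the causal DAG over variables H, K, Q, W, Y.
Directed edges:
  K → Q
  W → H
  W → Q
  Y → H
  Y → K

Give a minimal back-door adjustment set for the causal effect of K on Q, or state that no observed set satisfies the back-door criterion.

K→Q: minimal back-door set ∅.

desc(K)\{K}={Q}; candidates ⊆ {H,W,Y}.
∅: K⊥Q given ∅ in G with K→· removed — back-door holds.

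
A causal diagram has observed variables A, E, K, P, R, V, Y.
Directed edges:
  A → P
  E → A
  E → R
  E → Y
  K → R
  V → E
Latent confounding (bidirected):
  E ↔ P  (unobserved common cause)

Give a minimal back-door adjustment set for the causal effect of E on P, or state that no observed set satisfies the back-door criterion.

desc(E)\{E}={A,P,R,Y}; candidates ⊆ {K,V}.
E↔P: latent back-door arc(s) into E.
size 0: {}; under {} E still reaches {P,V} ∋ P.
size 1: {K}, {V}; under {K} E still reaches {P,V} ∋ P.
size 2: {K,V}; under {K,V} E still reaches {P} ∋ P.
E↔P cannot be blocked by any observed set — no back-door set.

E→P: no observed back-door set.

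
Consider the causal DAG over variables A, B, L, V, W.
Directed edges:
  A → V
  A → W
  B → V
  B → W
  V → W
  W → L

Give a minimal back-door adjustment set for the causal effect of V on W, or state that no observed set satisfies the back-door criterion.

V→W: minimal back-door set {A, B}.

desc(V)\{V}={L,W}; candidates ⊆ {A,B}.
size 0: {}; under {} V still reaches {A,B,L,W} ∋ W.
size 1: {A}, {B}; under {A} V still reaches {B,L,W} ∋ W.
{A,B}: V⊥W given {A,B} in G with V→· removed — back-door holds.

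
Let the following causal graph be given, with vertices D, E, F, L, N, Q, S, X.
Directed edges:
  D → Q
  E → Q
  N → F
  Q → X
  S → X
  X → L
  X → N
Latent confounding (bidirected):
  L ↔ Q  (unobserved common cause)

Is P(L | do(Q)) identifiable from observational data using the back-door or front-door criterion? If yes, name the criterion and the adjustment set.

desc(Q)\{Q}={F,L,N,X}; candidates ⊆ {D,E,S}.
Q↔L: latent back-door arc(s) into Q.
size 0: {}; under {} Q still reaches {D,E,L} ∋ L.
size 1: {D}, {E}, {S}; under {D} Q still reaches {E,L} ∋ L.
size 2: {D,E}, {D,S}, {E,S}; under {D,E} Q still reaches {L} ∋ L.
Q↔L cannot be blocked by any observed set — no back-door set.
{X}: (i) intercepts every directed Q→L path; (ii) no back-door Q→{X}; (iii) {Q} blocks every back-door {X}→L. Front-door holds.
P(L|do(Q)) = Σ_{X} P(X|Q) Σ_{Q'} P(L|X,Q')P(Q').

P(L|do(Q)): frontdoor, adjust for {X}.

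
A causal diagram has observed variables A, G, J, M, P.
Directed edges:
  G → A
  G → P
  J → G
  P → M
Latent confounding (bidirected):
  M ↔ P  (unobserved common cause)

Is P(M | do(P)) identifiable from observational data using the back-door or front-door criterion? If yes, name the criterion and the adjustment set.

P(M|do(P)): not identifiable (no BD/FD set).

desc(P)\{P}={M}; candidates ⊆ {A,G,J}.
P↔M: latent back-door arc(s) into P.
size 0: {}; under {} P still reaches {A,G,J,M} ∋ M.
size 1: {A}, {G}, {J}; under {A} P still reaches {G,J,M} ∋ M.
size 2: {A,G}, {A,J}, {G,J}; under {A,G} P still reaches {M} ∋ M.
P↔M cannot be blocked by any observed set — no back-door set.
No mediator lies on a directed P→…→M path.
Neither criterion identifies P(M|do(P)) in this graph.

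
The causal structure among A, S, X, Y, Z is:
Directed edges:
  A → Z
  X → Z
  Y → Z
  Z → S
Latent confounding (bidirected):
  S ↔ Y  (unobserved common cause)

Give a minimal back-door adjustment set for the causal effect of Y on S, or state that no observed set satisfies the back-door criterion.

desc(Y)\{Y}={S,Z}; candidates ⊆ {A,X}.
Y↔S: latent back-door arc(s) into Y.
size 0: {}; under {} Y still reaches {S} ∋ S.
size 1: {A}, {X}; under {A} Y still reaches {S} ∋ S.
size 2: {A,X}; under {A,X} Y still reaches {S} ∋ S.
Y↔S cannot be blocked by any observed set — no back-door set.

Y→S: no observed back-door set.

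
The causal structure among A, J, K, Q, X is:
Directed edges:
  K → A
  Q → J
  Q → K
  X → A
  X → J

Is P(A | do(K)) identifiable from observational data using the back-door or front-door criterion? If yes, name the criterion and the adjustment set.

desc(K)\{K}={A}; candidates ⊆ {J,Q,X}.
∅: K⊥A given ∅ in G with K→· removed — back-door holds.
P(A|do(K)) = P(A|K) — no adjustment needed.

P(A|do(K)): backdoor, adjust for ∅.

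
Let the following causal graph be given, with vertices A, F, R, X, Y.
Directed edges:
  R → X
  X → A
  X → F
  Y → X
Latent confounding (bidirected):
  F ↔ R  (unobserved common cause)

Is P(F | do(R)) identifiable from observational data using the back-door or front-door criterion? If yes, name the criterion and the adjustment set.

P(F|do(R)): frontdoor, adjust for {X}.

desc(R)\{R}={A,F,X}; candidates ⊆ {Y}.
R↔F: latent back-door arc(s) into R.
size 0: {}; under {} R still reaches {F} ∋ F.
size 1: {Y}; under {Y} R still reaches {F} ∋ F.
R↔F cannot be blocked by any observed set — no back-door set.
{X}: (i) intercepts every directed R→F path; (ii) no back-door R→{X}; (iii) {R} blocks every back-door {X}→F. Front-door holds.
P(F|do(R)) = Σ_{X} P(X|R) Σ_{R'} P(F|X,R')P(R').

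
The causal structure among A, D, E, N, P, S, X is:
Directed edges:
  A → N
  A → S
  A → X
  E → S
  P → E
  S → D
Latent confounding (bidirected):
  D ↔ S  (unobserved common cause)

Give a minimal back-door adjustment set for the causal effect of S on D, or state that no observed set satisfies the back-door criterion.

S→D: no observed back-door set.

desc(S)\{S}={D}; candidates ⊆ {A,E,N,P,X}.
S↔D: latent back-door arc(s) into S.
size 0: {}; under {} S still reaches {A,D,E,N,P,X} ∋ D.
size 1: {A}, {E}, {N} …(+2); under {A} S still reaches {D,E,P} ∋ D.
size 2: {A,E}, {A,N}, {A,P} …(+7); under {A,E} S still reaches {D} ∋ D.
S↔D cannot be blocked by any observed set — no back-door set.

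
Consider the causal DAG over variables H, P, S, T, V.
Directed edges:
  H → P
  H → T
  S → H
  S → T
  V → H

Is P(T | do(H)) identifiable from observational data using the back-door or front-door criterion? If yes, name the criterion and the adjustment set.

desc(H)\{H}={P,T}; candidates ⊆ {S,V}.
size 0: {}; under {} H still reaches {S,T,V} ∋ T.
{S}: H⊥T given {S} in G with H→· removed — back-door holds.
P(T|do(H)) = Σ_{S} P(T|H,S)·P(S).

P(T|do(H)): backdoor, adjust for {S}.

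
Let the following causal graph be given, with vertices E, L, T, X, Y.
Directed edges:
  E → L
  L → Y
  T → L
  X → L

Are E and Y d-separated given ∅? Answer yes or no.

Bayes-Ball from E | ∅ reaches {L,Y}.
Y ∈ reach(E|∅) ⇒ E ⊥̸ Y | ∅.

No — E and Y are d-connected given ∅.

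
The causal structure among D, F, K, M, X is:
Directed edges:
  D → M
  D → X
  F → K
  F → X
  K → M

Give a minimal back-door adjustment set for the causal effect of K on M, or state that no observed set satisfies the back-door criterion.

desc(K)\{K}={M}; candidates ⊆ {D,F,X}.
∅: K⊥M given ∅ in G with K→· removed — back-door holds.

K→M: minimal back-door set ∅.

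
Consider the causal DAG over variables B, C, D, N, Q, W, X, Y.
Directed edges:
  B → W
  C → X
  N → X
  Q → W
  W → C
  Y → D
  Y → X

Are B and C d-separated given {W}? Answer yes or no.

Bayes-Ball from B | {W} reaches {Q}.
C ∉ reach(B|{W}) ⇒ B ⊥ C | {W}.

Yes — B ⊥ C | {W}.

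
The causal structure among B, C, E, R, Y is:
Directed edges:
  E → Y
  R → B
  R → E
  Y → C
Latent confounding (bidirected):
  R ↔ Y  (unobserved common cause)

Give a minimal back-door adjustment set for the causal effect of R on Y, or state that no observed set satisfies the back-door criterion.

R→Y: no observed back-door set.

desc(R)\{R}={B,C,E,Y}; candidates ⊆ {—}.
R↔Y: latent back-door arc(s) into R.
size 0: {}; under {} R still reaches {C,Y} ∋ Y.
R↔Y cannot be blocked by any observed set — no back-door set.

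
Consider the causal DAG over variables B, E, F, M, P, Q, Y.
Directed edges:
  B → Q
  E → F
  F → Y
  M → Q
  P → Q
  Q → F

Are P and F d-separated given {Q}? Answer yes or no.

Bayes-Ball from P | {Q} reaches {B,M}.
F ∉ reach(P|{Q}) ⇒ P ⊥ F | {Q}.

Yes — P ⊥ F | {Q}.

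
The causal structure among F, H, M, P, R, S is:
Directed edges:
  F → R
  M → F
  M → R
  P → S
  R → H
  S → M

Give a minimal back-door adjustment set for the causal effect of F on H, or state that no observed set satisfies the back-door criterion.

desc(F)\{F}={H,R}; candidates ⊆ {M,P,S}.
size 0: {}; under {} F still reaches {H,M,P,R,S} ∋ H.
{M}: F⊥H given {M} in G with F→· removed — back-door holds.

F→H: minimal back-door set {M}.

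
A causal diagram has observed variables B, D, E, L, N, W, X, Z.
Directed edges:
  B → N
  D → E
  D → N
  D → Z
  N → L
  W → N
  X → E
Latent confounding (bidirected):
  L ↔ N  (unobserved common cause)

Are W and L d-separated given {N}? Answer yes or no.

No — W and L are d-connected given {N}.

Bayes-Ball from W | {N} reaches {B,D,E,L,Z}.
L ∈ reach(W|{N}) ⇒ W ⊥̸ L | {N}.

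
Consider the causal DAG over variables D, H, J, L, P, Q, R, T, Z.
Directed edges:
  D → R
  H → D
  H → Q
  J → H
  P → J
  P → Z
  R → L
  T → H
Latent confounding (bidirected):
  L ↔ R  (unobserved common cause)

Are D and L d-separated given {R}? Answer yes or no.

No — D and L are d-connected given {R}.

Bayes-Ball from D | {R} reaches {H,J,L,P,Q,T,Z}.
L ∈ reach(D|{R}) ⇒ D ⊥̸ L | {R}.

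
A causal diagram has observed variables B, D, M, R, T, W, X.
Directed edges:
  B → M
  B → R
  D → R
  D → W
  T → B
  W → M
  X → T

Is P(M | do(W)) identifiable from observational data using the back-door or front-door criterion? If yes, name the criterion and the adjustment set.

desc(W)\{W}={M}; candidates ⊆ {B,D,R,T,X}.
∅: W⊥M given ∅ in G with W→· removed — back-door holds.
P(M|do(W)) = P(M|W) — no adjustment needed.

P(M|do(W)): backdoor, adjust for ∅.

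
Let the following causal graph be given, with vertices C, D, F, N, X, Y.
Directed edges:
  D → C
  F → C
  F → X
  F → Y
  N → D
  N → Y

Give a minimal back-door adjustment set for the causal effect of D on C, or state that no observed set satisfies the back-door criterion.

D→C: minimal back-door set ∅.

desc(D)\{D}={C}; candidates ⊆ {F,N,X,Y}.
∅: D⊥C given ∅ in G with D→· removed — back-door holds.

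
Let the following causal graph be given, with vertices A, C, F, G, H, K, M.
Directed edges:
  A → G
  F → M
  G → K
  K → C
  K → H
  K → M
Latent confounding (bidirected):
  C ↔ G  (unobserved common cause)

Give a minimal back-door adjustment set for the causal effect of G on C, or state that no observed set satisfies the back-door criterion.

G→C: no observed back-door set.

desc(G)\{G}={C,H,K,M}; candidates ⊆ {A,F}.
G↔C: latent back-door arc(s) into G.
size 0: {}; under {} G still reaches {A,C} ∋ C.
size 1: {A}, {F}; under {A} G still reaches {C} ∋ C.
size 2: {A,F}; under {A,F} G still reaches {C} ∋ C.
G↔C cannot be blocked by any observed set — no back-door set.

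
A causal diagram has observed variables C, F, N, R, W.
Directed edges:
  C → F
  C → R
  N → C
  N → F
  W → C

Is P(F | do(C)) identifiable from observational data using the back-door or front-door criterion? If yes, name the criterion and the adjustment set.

P(F|do(C)): backdoor, adjust for {N}.

desc(C)\{C}={F,R}; candidates ⊆ {N,W}.
size 0: {}; under {} C still reaches {F,N,W} ∋ F.
{N}: C⊥F given {N} in G with C→· removed — back-door holds.
P(F|do(C)) = Σ_{N} P(F|C,N)·P(N).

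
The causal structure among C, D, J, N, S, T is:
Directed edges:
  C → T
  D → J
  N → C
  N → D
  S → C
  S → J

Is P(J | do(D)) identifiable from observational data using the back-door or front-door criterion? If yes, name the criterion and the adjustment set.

desc(D)\{D}={J}; candidates ⊆ {C,N,S,T}.
∅: D⊥J given ∅ in G with D→· removed — back-door holds.
P(J|do(D)) = P(J|D) — no adjustment needed.

P(J|do(D)): backdoor, adjust for ∅.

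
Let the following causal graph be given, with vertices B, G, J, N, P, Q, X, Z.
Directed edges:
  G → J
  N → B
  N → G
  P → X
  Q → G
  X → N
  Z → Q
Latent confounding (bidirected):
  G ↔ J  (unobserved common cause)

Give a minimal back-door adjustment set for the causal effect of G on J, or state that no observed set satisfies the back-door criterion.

desc(G)\{G}={J}; candidates ⊆ {B,N,P,Q,X,Z}.
G↔J: latent back-door arc(s) into G.
size 0: {}; under {} G still reaches {B,J,N,P,Q,X,Z} ∋ J.
size 1: {B}, {N}, {P} …(+3); under {B} G still reaches {J,N,P,Q,X,Z} ∋ J.
size 2: {B,N}, {B,P}, {B,Q} …(+12); under {B,N} G still reaches {J,Q,Z} ∋ J.
G↔J cannot be blocked by any observed set — no back-door set.

G→J: no observed back-door set.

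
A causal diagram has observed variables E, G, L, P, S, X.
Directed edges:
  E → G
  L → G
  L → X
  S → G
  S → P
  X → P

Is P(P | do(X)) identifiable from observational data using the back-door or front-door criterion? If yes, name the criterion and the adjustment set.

desc(X)\{X}={P}; candidates ⊆ {E,G,L,S}.
∅: X⊥P given ∅ in G with X→· removed — back-door holds.
P(P|do(X)) = P(P|X) — no adjustment needed.

P(P|do(X)): backdoor, adjust for ∅.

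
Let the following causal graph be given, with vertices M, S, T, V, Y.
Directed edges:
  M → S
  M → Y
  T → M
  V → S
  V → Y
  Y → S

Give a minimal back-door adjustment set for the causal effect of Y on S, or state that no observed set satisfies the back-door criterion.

desc(Y)\{Y}={S}; candidates ⊆ {M,T,V}.
size 0: {}; under {} Y still reaches {M,S,T,V} ∋ S.
size 1: {M}, {T}, {V}; under {M} Y still reaches {S,V} ∋ S.
{M,V}: Y⊥S given {M,V} in G with Y→· removed — back-door holds.

Y→S: minimal back-door set {M, V}.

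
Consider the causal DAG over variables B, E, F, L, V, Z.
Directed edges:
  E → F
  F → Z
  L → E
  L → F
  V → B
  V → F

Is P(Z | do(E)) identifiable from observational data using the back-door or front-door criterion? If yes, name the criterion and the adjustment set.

P(Z|do(E)): backdoor, adjust for {L}.

desc(E)\{E}={F,Z}; candidates ⊆ {B,L,V}.
size 0: {}; under {} E still reaches {F,L,Z} ∋ Z.
{L}: E⊥Z given {L} in G with E→· removed — back-door holds.
P(Z|do(E)) = Σ_{L} P(Z|E,L)·P(L).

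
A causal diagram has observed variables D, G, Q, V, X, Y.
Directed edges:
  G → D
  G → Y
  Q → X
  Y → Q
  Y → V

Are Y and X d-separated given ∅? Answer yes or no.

No — Y and X are d-connected given ∅.

Bayes-Ball from Y | ∅ reaches {D,G,Q,V,X}.
X ∈ reach(Y|∅) ⇒ Y ⊥̸ X | ∅.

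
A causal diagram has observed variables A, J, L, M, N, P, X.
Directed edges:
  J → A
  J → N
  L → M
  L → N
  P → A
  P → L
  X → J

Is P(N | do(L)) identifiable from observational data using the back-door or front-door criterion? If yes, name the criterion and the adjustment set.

P(N|do(L)): backdoor, adjust for ∅.

desc(L)\{L}={M,N}; candidates ⊆ {A,J,P,X}.
∅: L⊥N given ∅ in G with L→· removed — back-door holds.
P(N|do(L)) = P(N|L) — no adjustment needed.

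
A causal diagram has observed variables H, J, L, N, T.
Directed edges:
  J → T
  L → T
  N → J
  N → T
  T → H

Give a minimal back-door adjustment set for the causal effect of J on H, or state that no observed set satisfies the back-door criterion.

desc(J)\{J}={H,T}; candidates ⊆ {L,N}.
size 0: {}; under {} J still reaches {H,N,T} ∋ H.
{N}: J⊥H given {N} in G with J→· removed — back-door holds.

J→H: minimal back-door set {N}.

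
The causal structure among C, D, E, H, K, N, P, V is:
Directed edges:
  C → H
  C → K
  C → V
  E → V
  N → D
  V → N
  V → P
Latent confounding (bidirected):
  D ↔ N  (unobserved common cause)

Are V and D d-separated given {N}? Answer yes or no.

Bayes-Ball from V | {N} reaches {C,D,E,H,K,P}.
D ∈ reach(V|{N}) ⇒ V ⊥̸ D | {N}.

No — V and D are d-connected given {N}.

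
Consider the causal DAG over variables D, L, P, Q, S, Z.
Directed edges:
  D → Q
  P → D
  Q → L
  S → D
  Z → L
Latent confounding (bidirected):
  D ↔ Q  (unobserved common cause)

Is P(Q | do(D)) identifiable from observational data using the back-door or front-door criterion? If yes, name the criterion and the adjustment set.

desc(D)\{D}={L,Q}; candidates ⊆ {P,S,Z}.
D↔Q: latent back-door arc(s) into D.
size 0: {}; under {} D still reaches {L,P,Q,S} ∋ Q.
size 1: {P}, {S}, {Z}; under {P} D still reaches {L,Q,S} ∋ Q.
size 2: {P,S}, {P,Z}, {S,Z}; under {P,S} D still reaches {L,Q} ∋ Q.
D↔Q cannot be blocked by any observed set — no back-door set.
No mediator lies on a directed D→…→Q path.
Neither criterion identifies P(Q|do(D)) in this graph.

P(Q|do(D)): not identifiable (no BD/FD set).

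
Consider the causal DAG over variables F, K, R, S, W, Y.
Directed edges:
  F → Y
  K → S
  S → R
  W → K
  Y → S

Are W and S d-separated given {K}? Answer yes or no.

Bayes-Ball from W | {K} reaches ∅.
S ∉ reach(W|{K}) ⇒ W ⊥ S | {K}.

Yes — W ⊥ S | {K}.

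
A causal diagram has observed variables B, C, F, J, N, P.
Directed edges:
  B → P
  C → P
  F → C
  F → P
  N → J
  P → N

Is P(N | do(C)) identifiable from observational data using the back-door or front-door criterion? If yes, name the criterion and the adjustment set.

desc(C)\{C}={J,N,P}; candidates ⊆ {B,F}.
size 0: {}; under {} C still reaches {F,J,N,P} ∋ N.
{F}: C⊥N given {F} in G with C→· removed — back-door holds.
P(N|do(C)) = Σ_{F} P(N|C,F)·P(F).

P(N|do(C)): backdoor, adjust for {F}.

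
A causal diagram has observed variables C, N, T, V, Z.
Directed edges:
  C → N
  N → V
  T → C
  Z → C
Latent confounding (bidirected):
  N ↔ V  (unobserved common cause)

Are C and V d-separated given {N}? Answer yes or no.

No — C and V are d-connected given {N}.

Bayes-Ball from C | {N} reaches {T,V,Z}.
V ∈ reach(C|{N}) ⇒ C ⊥̸ V | {N}.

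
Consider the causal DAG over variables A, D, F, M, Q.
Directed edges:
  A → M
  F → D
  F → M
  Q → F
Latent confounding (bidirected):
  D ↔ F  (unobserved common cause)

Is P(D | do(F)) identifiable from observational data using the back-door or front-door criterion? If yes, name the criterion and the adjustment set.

P(D|do(F)): not identifiable (no BD/FD set).

desc(F)\{F}={D,M}; candidates ⊆ {A,Q}.
F↔D: latent back-door arc(s) into F.
size 0: {}; under {} F still reaches {D,Q} ∋ D.
size 1: {A}, {Q}; under {A} F still reaches {D,Q} ∋ D.
size 2: {A,Q}; under {A,Q} F still reaches {D} ∋ D.
F↔D cannot be blocked by any observed set — no back-door set.
No mediator lies on a directed F→…→D path.
Neither criterion identifies P(D|do(F)) in this graph.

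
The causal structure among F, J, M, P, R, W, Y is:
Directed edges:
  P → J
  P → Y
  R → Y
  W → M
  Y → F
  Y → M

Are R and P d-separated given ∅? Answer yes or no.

Bayes-Ball from R | ∅ reaches {F,M,Y}.
P ∉ reach(R|∅) ⇒ R ⊥ P | ∅.

Yes — R ⊥ P | ∅.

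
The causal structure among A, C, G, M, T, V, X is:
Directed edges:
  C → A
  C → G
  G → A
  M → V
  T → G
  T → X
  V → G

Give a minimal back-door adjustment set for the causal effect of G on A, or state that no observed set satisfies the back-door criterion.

G→A: minimal back-door set {C}.

desc(G)\{G}={A}; candidates ⊆ {C,M,T,V,X}.
size 0: {}; under {} G still reaches {A,C,M,T,V,X} ∋ A.
{C}: G⊥A given {C} in G with G→· removed — back-door holds.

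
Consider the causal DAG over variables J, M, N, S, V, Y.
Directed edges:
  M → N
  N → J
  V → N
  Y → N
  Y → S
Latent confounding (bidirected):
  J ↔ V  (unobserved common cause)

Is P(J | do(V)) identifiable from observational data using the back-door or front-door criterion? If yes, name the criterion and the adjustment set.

desc(V)\{V}={J,N}; candidates ⊆ {M,S,Y}.
V↔J: latent back-door arc(s) into V.
size 0: {}; under {} V still reaches {J} ∋ J.
size 1: {M}, {S}, {Y}; under {M} V still reaches {J} ∋ J.
size 2: {M,S}, {M,Y}, {S,Y}; under {M,S} V still reaches {J} ∋ J.
V↔J cannot be blocked by any observed set — no back-door set.
{N}: (i) intercepts every directed V→J path; (ii) no back-door V→{N}; (iii) {V} blocks every back-door {N}→J. Front-door holds.
P(J|do(V)) = Σ_{N} P(N|V) Σ_{V'} P(J|N,V')P(V').

P(J|do(V)): frontdoor, adjust for {N}.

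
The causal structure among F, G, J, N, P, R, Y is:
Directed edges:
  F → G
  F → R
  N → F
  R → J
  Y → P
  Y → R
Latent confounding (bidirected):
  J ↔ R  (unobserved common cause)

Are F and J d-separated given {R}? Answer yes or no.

Bayes-Ball from F | {R} reaches {G,J,N,P,Y}.
J ∈ reach(F|{R}) ⇒ F ⊥̸ J | {R}.

No — F and J are d-connected given {R}.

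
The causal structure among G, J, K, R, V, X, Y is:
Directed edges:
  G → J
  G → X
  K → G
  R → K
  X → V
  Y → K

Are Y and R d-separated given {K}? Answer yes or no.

No — Y and R are d-connected given {K}.

Bayes-Ball from Y | {K} reaches {R}.
R ∈ reach(Y|{K}) ⇒ Y ⊥̸ R | {K}.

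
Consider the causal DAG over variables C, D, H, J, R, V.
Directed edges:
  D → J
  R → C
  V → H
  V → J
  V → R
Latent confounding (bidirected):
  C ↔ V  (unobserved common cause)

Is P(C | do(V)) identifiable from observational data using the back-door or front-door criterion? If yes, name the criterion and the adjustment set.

desc(V)\{V}={C,H,J,R}; candidates ⊆ {D}.
V↔C: latent back-door arc(s) into V.
size 0: {}; under {} V still reaches {C} ∋ C.
size 1: {D}; under {D} V still reaches {C} ∋ C.
V↔C cannot be blocked by any observed set — no back-door set.
{R}: (i) intercepts every directed V→C path; (ii) no back-door V→{R}; (iii) {V} blocks every back-door {R}→C. Front-door holds.
P(C|do(V)) = Σ_{R} P(R|V) Σ_{V'} P(C|R,V')P(V').

P(C|do(V)): frontdoor, adjust for {R}.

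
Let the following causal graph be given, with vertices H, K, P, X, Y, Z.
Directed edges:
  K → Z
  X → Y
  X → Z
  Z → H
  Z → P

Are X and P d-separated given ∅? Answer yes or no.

Bayes-Ball from X | ∅ reaches {H,P,Y,Z}.
P ∈ reach(X|∅) ⇒ X ⊥̸ P | ∅.

No — X and P are d-connected given ∅.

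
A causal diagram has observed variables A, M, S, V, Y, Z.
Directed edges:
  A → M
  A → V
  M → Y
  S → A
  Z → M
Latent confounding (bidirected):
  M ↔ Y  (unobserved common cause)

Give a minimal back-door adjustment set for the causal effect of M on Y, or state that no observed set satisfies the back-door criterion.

M→Y: no observed back-door set.

desc(M)\{M}={Y}; candidates ⊆ {A,S,V,Z}.
M↔Y: latent back-door arc(s) into M.
size 0: {}; under {} M still reaches {A,S,V,Y,Z} ∋ Y.
size 1: {A}, {S}, {V} …(+1); under {A} M still reaches {Y,Z} ∋ Y.
size 2: {A,S}, {A,V}, {A,Z} …(+3); under {A,S} M still reaches {Y,Z} ∋ Y.
M↔Y cannot be blocked by any observed set — no back-door set.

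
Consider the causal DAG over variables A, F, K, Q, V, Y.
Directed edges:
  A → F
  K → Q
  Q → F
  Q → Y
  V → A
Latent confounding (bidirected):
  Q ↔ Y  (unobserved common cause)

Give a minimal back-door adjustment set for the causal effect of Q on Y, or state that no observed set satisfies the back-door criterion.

desc(Q)\{Q}={F,Y}; candidates ⊆ {A,K,V}.
Q↔Y: latent back-door arc(s) into Q.
size 0: {}; under {} Q still reaches {K,Y} ∋ Y.
size 1: {A}, {K}, {V}; under {A} Q still reaches {K,Y} ∋ Y.
size 2: {A,K}, {A,V}, {K,V}; under {A,K} Q still reaches {Y} ∋ Y.
Q↔Y cannot be blocked by any observed set — no back-door set.

Q→Y: no observed back-door set.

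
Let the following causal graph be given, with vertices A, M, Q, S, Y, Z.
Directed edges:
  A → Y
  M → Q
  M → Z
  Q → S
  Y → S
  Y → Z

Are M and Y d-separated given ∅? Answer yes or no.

Yes — M ⊥ Y | ∅.

Bayes-Ball from M | ∅ reaches {Q,S,Z}.
Y ∉ reach(M|∅) ⇒ M ⊥ Y | ∅.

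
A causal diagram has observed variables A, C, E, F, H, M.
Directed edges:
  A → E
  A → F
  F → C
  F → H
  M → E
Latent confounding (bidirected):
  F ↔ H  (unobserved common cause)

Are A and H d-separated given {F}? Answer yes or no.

Bayes-Ball from A | {F} reaches {E,H}.
H ∈ reach(A|{F}) ⇒ A ⊥̸ H | {F}.

No — A and H are d-connected given {F}.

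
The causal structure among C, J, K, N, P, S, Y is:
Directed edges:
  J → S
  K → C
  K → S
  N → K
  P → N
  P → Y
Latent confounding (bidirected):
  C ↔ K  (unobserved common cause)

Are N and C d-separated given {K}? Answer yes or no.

Bayes-Ball from N | {K} reaches {C,P,Y}.
C ∈ reach(N|{K}) ⇒ N ⊥̸ C | {K}.

No — N and C are d-connected given {K}.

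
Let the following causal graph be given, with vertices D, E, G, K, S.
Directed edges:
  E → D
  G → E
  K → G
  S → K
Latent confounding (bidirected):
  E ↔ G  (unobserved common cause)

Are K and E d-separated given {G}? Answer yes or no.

Bayes-Ball from K | {G} reaches {D,E,S}.
E ∈ reach(K|{G}) ⇒ K ⊥̸ E | {G}.

No — K and E are d-connected given {G}.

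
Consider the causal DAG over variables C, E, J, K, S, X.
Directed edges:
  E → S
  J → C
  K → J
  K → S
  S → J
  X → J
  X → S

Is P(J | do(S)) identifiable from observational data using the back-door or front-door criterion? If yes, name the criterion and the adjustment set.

desc(S)\{S}={C,J}; candidates ⊆ {E,K,X}.
size 0: {}; under {} S still reaches {C,E,J,K,X} ∋ J.
size 1: {E}, {K}, {X}; under {E} S still reaches {C,J,K,X} ∋ J.
{K,X}: S⊥J given {K,X} in G with S→· removed — back-door holds.
P(J|do(S)) = Σ_{K,X} P(J|S,K,X)·P(K,X).

P(J|do(S)): backdoor, adjust for {K, X}.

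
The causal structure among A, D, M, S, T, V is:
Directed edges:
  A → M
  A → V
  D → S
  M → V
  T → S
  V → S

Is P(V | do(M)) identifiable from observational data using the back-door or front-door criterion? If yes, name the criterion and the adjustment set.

P(V|do(M)): backdoor, adjust for {A}.

desc(M)\{M}={S,V}; candidates ⊆ {A,D,T}.
size 0: {}; under {} M still reaches {A,S,V} ∋ V.
{A}: M⊥V given {A} in G with M→· removed — back-door holds.
P(V|do(M)) = Σ_{A} P(V|M,A)·P(A).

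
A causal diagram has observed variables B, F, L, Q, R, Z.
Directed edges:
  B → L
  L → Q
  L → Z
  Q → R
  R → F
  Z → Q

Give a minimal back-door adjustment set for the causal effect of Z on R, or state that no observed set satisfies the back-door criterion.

desc(Z)\{Z}={F,Q,R}; candidates ⊆ {B,L}.
size 0: {}; under {} Z still reaches {B,F,L,Q,R} ∋ R.
{L}: Z⊥R given {L} in G with Z→· removed — back-door holds.

Z→R: minimal back-door set {L}.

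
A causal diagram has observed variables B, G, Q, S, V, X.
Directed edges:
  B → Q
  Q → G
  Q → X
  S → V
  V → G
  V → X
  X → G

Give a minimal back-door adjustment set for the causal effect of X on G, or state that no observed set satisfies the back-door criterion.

X→G: minimal back-door set {Q, V}.

desc(X)\{X}={G}; candidates ⊆ {B,Q,S,V}.
size 0: {}; under {} X still reaches {B,G,Q,S,V} ∋ G.
size 1: {B}, {Q}, {S} …(+1); under {B} X still reaches {G,Q,S,V} ∋ G.
{Q,V}: X⊥G given {Q,V} in G with X→· removed — back-door holds.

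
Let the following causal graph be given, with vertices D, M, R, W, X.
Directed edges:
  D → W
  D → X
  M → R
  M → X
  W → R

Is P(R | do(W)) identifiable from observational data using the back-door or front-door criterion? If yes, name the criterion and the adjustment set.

desc(W)\{W}={R}; candidates ⊆ {D,M,X}.
∅: W⊥R given ∅ in G with W→· removed — back-door holds.
P(R|do(W)) = P(R|W) — no adjustment needed.

P(R|do(W)): backdoor, adjust for ∅.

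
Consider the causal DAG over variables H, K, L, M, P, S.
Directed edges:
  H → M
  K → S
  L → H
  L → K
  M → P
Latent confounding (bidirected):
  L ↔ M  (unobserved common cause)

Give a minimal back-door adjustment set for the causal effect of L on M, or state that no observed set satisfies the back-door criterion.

desc(L)\{L}={H,K,M,P,S}; candidates ⊆ {—}.
L↔M: latent back-door arc(s) into L.
size 0: {}; under {} L still reaches {M,P} ∋ M.
L↔M cannot be blocked by any observed set — no back-door set.

L→M: no observed back-door set.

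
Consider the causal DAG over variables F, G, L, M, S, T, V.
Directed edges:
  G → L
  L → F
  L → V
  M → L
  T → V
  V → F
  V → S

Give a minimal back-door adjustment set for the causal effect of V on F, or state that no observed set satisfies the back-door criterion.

desc(V)\{V}={F,S}; candidates ⊆ {G,L,M,T}.
size 0: {}; under {} V still reaches {F,G,L,M,T} ∋ F.
{L}: V⊥F given {L} in G with V→· removed — back-door holds.

V→F: minimal back-door set {L}.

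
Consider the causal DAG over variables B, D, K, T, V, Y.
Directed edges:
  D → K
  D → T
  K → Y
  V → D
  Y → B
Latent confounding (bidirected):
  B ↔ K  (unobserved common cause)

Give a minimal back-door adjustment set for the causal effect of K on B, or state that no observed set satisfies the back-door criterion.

desc(K)\{K}={B,Y}; candidates ⊆ {D,T,V}.
K↔B: latent back-door arc(s) into K.
size 0: {}; under {} K still reaches {B,D,T,V} ∋ B.
size 1: {D}, {T}, {V}; under {D} K still reaches {B} ∋ B.
size 2: {D,T}, {D,V}, {T,V}; under {D,T} K still reaches {B} ∋ B.
K↔B cannot be blocked by any observed set — no back-door set.

K→B: no observed back-door set.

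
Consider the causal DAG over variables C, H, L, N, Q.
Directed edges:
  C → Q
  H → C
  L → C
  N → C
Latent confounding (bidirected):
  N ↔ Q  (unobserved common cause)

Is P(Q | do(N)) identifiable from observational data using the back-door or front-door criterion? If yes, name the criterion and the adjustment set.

P(Q|do(N)): frontdoor, adjust for {C}.

desc(N)\{N}={C,Q}; candidates ⊆ {H,L}.
N↔Q: latent back-door arc(s) into N.
size 0: {}; under {} N still reaches {Q} ∋ Q.
size 1: {H}, {L}; under {H} N still reaches {Q} ∋ Q.
size 2: {H,L}; under {H,L} N still reaches {Q} ∋ Q.
N↔Q cannot be blocked by any observed set — no back-door set.
{C}: (i) intercepts every directed N→Q path; (ii) no back-door N→{C}; (iii) {N} blocks every back-door {C}→Q. Front-door holds.
P(Q|do(N)) = Σ_{C} P(C|N) Σ_{N'} P(Q|C,N')P(N').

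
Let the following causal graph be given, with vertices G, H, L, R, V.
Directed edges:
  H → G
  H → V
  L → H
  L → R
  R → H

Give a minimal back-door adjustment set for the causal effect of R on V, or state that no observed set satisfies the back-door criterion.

desc(R)\{R}={G,H,V}; candidates ⊆ {L}.
size 0: {}; under {} R still reaches {G,H,L,V} ∋ V.
{L}: R⊥V given {L} in G with R→· removed — back-door holds.

R→V: minimal back-door set {L}.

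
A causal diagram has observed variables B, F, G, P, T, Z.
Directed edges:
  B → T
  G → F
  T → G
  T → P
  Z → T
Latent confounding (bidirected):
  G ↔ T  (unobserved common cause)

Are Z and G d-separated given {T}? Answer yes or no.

Bayes-Ball from Z | {T} reaches {B,F,G}.
G ∈ reach(Z|{T}) ⇒ Z ⊥̸ G | {T}.

No — Z and G are d-connected given {T}.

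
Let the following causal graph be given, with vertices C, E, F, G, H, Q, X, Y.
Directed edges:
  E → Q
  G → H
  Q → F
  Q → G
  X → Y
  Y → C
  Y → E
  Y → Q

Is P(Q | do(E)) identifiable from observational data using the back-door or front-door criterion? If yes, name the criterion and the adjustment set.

P(Q|do(E)): backdoor, adjust for {Y}.

desc(E)\{E}={F,G,H,Q}; candidates ⊆ {C,X,Y}.
size 0: {}; under {} E still reaches {C,F,G,H,Q,X,Y} ∋ Q.
{Y}: E⊥Q given {Y} in G with E→· removed — back-door holds.
P(Q|do(E)) = Σ_{Y} P(Q|E,Y)·P(Y).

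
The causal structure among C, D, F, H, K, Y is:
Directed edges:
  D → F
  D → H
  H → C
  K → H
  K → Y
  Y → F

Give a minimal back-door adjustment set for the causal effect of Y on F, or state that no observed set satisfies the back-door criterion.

desc(Y)\{Y}={F}; candidates ⊆ {C,D,H,K}.
∅: Y⊥F given ∅ in G with Y→· removed — back-door holds.

Y→F: minimal back-door set ∅.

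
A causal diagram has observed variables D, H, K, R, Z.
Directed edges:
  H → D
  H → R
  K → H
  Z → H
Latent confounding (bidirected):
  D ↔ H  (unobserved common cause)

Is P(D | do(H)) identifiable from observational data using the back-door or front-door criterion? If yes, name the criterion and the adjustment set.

P(D|do(H)): not identifiable (no BD/FD set).

desc(H)\{H}={D,R}; candidates ⊆ {K,Z}.
H↔D: latent back-door arc(s) into H.
size 0: {}; under {} H still reaches {D,K,Z} ∋ D.
size 1: {K}, {Z}; under {K} H still reaches {D,Z} ∋ D.
size 2: {K,Z}; under {K,Z} H still reaches {D} ∋ D.
H↔D cannot be blocked by any observed set — no back-door set.
No mediator lies on a directed H→…→D path.
Neither criterion identifies P(D|do(H)) in this graph.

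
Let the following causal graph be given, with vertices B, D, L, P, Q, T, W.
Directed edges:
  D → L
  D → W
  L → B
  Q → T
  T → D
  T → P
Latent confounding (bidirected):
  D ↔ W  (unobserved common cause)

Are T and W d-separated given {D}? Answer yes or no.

No — T and W are d-connected given {D}.

Bayes-Ball from T | {D} reaches {P,Q,W}.
W ∈ reach(T|{D}) ⇒ T ⊥̸ W | {D}.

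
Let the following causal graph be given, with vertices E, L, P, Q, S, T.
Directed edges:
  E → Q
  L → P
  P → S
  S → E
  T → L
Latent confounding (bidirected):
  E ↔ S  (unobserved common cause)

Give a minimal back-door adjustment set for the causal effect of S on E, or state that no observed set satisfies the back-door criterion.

S→E: no observed back-door set.

desc(S)\{S}={E,Q}; candidates ⊆ {L,P,T}.
S↔E: latent back-door arc(s) into S.
size 0: {}; under {} S still reaches {E,L,P,Q,T} ∋ E.
size 1: {L}, {P}, {T}; under {L} S still reaches {E,P,Q} ∋ E.
size 2: {L,P}, {L,T}, {P,T}; under {L,P} S still reaches {E,Q} ∋ E.
S↔E cannot be blocked by any observed set — no back-door set.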